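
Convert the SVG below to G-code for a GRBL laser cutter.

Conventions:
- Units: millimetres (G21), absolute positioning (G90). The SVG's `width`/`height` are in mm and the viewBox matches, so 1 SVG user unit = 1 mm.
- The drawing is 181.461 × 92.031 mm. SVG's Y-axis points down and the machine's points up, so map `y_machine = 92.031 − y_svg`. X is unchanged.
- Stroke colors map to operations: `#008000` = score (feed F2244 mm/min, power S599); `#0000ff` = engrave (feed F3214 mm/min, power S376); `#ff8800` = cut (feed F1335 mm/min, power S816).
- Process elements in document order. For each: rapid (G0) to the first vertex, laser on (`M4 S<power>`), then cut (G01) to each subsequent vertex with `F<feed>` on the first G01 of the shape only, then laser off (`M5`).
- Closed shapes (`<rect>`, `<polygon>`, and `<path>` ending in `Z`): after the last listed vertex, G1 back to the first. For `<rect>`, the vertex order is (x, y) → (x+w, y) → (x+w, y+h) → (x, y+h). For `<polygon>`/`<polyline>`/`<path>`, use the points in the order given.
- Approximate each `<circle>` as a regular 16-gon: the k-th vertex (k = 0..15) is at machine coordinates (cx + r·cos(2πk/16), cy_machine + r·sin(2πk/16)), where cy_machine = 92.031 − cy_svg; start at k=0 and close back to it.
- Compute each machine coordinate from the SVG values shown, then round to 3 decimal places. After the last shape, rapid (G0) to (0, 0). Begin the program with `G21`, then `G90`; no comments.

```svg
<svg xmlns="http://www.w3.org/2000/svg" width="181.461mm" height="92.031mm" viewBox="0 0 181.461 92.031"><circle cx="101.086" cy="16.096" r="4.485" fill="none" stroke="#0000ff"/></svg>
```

G21
G90
G0 X105.571 Y75.935
M4 S376
G01 X105.230 Y77.651 F3214
G01 X104.257 Y79.106
G01 X102.802 Y80.079
G01 X101.086 Y80.420
G01 X99.370 Y80.079
G01 X97.915 Y79.106
G01 X96.942 Y77.651
G01 X96.601 Y75.935
G01 X96.942 Y74.219
G01 X97.915 Y72.764
G01 X99.370 Y71.791
G01 X101.086 Y71.450
G01 X102.802 Y71.791
G01 X104.257 Y72.764
G01 X105.230 Y74.219
G01 X105.571 Y75.935
M5
G0 X0.000 Y0.000

Since the viewBox matches the mm dimensions, user units are millimetres directly. The only transform is the Y-flip y_m = 92.031 − y_svg.

Shape 1 is a circle drawn with `<circle>`. Its stroke #0000ff means engrave at S376, F3214. After flipping Y the toolpath is (105.571,75.935) → (105.230,77.651) → (104.257,79.106) → (102.802,80.079) → (101.086,80.420) → (99.370,80.079) → (97.915,79.106) → (96.942,77.651) → (96.601,75.935) → (96.942,74.219) → (97.915,72.764) → (99.370,71.791) → (101.086,71.450) → (102.802,71.791) → (104.257,72.764) → (105.230,74.219) → (105.571,75.935), returning to the start.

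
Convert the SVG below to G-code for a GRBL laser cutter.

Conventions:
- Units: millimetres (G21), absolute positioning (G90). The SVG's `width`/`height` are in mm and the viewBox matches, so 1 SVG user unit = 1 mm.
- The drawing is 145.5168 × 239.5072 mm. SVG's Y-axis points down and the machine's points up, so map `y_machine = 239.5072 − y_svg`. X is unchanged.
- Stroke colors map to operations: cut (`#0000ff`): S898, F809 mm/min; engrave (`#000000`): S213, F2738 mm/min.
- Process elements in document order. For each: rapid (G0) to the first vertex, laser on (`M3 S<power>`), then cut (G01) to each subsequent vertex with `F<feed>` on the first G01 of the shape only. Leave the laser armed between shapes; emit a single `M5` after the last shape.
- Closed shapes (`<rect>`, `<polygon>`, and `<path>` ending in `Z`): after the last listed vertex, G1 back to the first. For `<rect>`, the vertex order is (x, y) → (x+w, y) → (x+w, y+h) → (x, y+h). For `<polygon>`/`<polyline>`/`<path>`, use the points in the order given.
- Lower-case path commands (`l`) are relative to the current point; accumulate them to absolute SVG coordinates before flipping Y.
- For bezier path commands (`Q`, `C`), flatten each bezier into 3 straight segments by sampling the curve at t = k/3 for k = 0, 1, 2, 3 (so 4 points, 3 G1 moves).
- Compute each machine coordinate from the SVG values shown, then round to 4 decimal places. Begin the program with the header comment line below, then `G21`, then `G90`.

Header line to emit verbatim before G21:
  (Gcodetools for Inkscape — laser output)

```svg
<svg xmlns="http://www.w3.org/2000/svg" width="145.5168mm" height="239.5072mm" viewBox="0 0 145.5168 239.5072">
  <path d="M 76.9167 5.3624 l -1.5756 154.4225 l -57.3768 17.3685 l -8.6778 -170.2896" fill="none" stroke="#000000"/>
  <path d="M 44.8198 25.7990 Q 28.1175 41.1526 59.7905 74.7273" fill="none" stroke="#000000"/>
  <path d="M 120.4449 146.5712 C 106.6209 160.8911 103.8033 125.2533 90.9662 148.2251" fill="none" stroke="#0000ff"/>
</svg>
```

(Gcodetools for Inkscape — laser output)
G21
G90
G0 X76.9167 Y234.1448
M3 S213
G01 X75.3411 Y79.7223 F2738
G01 X17.9643 Y62.3538
G01 X9.2865 Y232.6434
G0 X44.8198 Y213.7082
M3 S213
G01 X39.0600 Y201.4479 F2738
G01 X44.0502 Y185.1385
G01 X59.7905 Y164.7799
G0 X120.4449 Y92.9360
M3 S898
G01 X109.5110 Y91.2477 F809
G01 X101.2422 Y98.7384
G01 X90.9662 Y91.2821
M5

1 u = 1 mm; y_m = 239.5072 − y.

[1] `<path>` open polyline, #000000→engrave S213 F2738: (76.9167,234.1448) → (75.3411,79.7223) → (17.9643,62.3538) → (9.2865,232.6434)

[2] `<path>` quadratic bezier, #000000→engrave S213 F2738: (44.8198,213.7082) → (39.0600,201.4479) → (44.0502,185.1385) → (59.7905,164.7799)

[3] `<path>` cubic bezier, #0000ff→cut S898 F809: (120.4449,92.9360) → (109.5110,91.2477) → (101.2422,98.7384) → (90.9662,91.2821)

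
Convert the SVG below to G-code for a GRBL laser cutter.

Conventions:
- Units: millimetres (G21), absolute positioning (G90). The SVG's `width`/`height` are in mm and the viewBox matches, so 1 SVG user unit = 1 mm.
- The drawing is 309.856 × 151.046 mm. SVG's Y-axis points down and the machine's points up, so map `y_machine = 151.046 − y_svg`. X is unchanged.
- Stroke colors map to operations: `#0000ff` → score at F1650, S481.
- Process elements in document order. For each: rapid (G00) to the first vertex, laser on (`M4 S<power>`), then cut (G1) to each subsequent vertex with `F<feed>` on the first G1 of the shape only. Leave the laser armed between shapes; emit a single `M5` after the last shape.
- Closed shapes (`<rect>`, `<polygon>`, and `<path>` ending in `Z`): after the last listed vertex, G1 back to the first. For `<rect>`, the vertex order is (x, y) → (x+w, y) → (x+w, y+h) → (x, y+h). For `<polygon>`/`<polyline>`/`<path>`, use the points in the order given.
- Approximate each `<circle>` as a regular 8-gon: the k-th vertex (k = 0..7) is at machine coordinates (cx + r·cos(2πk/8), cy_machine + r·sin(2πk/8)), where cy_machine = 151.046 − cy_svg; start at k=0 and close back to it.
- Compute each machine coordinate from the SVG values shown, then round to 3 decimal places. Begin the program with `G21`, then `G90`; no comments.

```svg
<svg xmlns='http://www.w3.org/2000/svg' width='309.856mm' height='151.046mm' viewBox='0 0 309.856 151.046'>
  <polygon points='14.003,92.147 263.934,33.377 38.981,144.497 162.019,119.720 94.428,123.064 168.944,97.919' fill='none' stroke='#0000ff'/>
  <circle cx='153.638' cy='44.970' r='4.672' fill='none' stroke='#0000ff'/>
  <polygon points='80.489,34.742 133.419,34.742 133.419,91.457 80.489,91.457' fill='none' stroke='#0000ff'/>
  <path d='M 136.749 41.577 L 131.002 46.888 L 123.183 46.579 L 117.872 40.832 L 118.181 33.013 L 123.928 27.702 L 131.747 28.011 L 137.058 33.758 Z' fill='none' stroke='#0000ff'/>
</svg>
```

G21
G90
G00 X14.003 Y58.899
M4 S481
G1 X263.934 Y117.669 F1650
G1 X38.981 Y6.549
G1 X162.019 Y31.326
G1 X94.428 Y27.982
G1 X168.944 Y53.127
G1 X14.003 Y58.899
G00 X158.310 Y106.076
M4 S481
G1 X156.942 Y109.380 F1650
G1 X153.638 Y110.748
G1 X150.334 Y109.380
G1 X148.966 Y106.076
G1 X150.334 Y102.772
G1 X153.638 Y101.404
G1 X156.942 Y102.772
G1 X158.310 Y106.076
G00 X80.489 Y116.304
M4 S481
G1 X133.419 Y116.304 F1650
G1 X133.419 Y59.589
G1 X80.489 Y59.589
G1 X80.489 Y116.304
G00 X136.749 Y109.469
M4 S481
G1 X131.002 Y104.158 F1650
G1 X123.183 Y104.467
G1 X117.872 Y110.214
G1 X118.181 Y118.033
G1 X123.928 Y123.344
G1 X131.747 Y123.035
G1 X137.058 Y117.288
G1 X136.749 Y109.469
M5

Since the viewBox matches the mm dimensions, user units are millimetres directly. The only transform is the Y-flip y_m = 151.046 − y_svg.

Shape 1 is a closed polygon drawn with `<polygon>`. Its stroke #0000ff means score at S481, F1650. After flipping Y the toolpath is (14.003,58.899) → (263.934,117.669) → (38.981,6.549) → (162.019,31.326) → (94.428,27.982) → (168.944,53.127) → (14.003,58.899), returning to the start.

Shape 2 is a circle drawn with `<circle>`. Its stroke #0000ff means score at S481, F1650. After flipping Y the toolpath is (158.310,106.076) → (156.942,109.380) → (153.638,110.748) → (150.334,109.380) → (148.966,106.076) → (150.334,102.772) → (153.638,101.404) → (156.942,102.772) → (158.310,106.076), returning to the start.

Shape 3 is a rectangle drawn with `<polygon>`. Its stroke #0000ff means score at S481, F1650. After flipping Y the toolpath is (80.489,116.304) → (133.419,116.304) → (133.419,59.589) → (80.489,59.589) → (80.489,116.304), returning to the start.

Shape 4 is a regular polygon drawn with `<path>`. Its stroke #0000ff means score at S481, F1650. After flipping Y the toolpath is (136.749,109.469) → (131.002,104.158) → (123.183,104.467) → (117.872,110.214) → (118.181,118.033) → (123.928,123.344) → (131.747,123.035) → (137.058,117.288) → (136.749,109.469), returning to the start.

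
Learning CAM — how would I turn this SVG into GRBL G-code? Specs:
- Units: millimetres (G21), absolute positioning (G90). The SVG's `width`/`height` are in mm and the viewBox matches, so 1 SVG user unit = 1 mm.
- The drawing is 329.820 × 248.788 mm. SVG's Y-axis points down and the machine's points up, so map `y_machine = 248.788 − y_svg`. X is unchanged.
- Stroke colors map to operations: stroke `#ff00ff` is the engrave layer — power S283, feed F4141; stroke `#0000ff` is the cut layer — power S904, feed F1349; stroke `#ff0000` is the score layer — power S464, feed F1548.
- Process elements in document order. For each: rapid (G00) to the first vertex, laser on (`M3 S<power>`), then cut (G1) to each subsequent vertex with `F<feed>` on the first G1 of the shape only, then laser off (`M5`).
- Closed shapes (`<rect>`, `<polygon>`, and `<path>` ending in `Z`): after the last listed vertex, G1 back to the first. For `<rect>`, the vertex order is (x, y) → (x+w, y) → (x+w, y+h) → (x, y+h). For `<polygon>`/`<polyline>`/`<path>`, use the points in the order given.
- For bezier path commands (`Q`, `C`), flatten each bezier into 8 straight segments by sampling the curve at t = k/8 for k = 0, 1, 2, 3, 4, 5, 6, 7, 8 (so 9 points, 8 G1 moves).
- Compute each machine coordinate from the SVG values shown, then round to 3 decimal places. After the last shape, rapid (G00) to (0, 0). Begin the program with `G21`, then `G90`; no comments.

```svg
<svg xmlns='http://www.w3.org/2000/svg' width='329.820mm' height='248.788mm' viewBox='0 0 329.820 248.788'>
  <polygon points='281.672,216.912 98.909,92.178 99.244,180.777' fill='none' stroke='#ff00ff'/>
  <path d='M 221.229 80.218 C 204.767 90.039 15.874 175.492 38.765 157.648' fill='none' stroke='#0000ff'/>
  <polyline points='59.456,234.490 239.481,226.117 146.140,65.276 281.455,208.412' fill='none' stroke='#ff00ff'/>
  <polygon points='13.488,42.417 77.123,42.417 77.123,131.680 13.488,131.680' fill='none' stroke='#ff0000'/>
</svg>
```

viewBox `0 0 329.820 248.788` with mm width/height → 1 unit = 1 mm. Flip: y_m = 248.788 − y_svg.

**Shape 1** — `<polygon>` closed polygon, stroke `#ff00ff` → engrave (S283, F4141). Machine vertices: (281.672,31.876) → (98.909,156.610) → (99.244,68.011) → (281.672,31.876). Closed: final G1 returns to the first vertex.

**Shape 2** — `<path>` cubic bezier, stroke `#0000ff` → cut (S904, F1349). Control points (SVG): P0=(221.229,80.218), P1=(204.767,90.039), P2=(15.874,175.492), P3=(38.765,157.648); sampled at t=k/8. Machine vertices: (221.229,168.570) → (207.723,161.691) → (182.555,149.819) → (150.226,135.050) → (115.240,119.481) → (82.098,105.208) → (55.303,94.329) → (39.358,88.941) → (38.765,91.140). Open path.

**Shape 3** — `<polyline>` open polyline, stroke `#ff00ff` → engrave (S283, F4141). Machine vertices: (59.456,14.298) → (239.481,22.671) → (146.140,183.512) → (281.455,40.376). Open path.

**Shape 4** — `<polygon>` rectangle, stroke `#ff0000` → score (S464, F1548). Machine vertices: (13.488,206.371) → (77.123,206.371) → (77.123,117.108) → (13.488,117.108) → (13.488,206.371). Closed: final G1 returns to the first vertex.

G21
G90
G00 X281.672 Y31.876
M3 S283
G1 X98.909 Y156.610 F4141
G1 X99.244 Y68.011
G1 X281.672 Y31.876
M5
G00 X221.229 Y168.570
M3 S904
G1 X207.723 Y161.691 F1349
G1 X182.555 Y149.819
G1 X150.226 Y135.050
G1 X115.240 Y119.481
G1 X82.098 Y105.208
G1 X55.303 Y94.329
G1 X39.358 Y88.941
G1 X38.765 Y91.140
M5
G00 X59.456 Y14.298
M3 S283
G1 X239.481 Y22.671 F4141
G1 X146.140 Y183.512
G1 X281.455 Y40.376
M5
G00 X13.488 Y206.371
M3 S464
G1 X77.123 Y206.371 F1548
G1 X77.123 Y117.108
G1 X13.488 Y117.108
G1 X13.488 Y206.371
M5
G00 X0.000 Y0.000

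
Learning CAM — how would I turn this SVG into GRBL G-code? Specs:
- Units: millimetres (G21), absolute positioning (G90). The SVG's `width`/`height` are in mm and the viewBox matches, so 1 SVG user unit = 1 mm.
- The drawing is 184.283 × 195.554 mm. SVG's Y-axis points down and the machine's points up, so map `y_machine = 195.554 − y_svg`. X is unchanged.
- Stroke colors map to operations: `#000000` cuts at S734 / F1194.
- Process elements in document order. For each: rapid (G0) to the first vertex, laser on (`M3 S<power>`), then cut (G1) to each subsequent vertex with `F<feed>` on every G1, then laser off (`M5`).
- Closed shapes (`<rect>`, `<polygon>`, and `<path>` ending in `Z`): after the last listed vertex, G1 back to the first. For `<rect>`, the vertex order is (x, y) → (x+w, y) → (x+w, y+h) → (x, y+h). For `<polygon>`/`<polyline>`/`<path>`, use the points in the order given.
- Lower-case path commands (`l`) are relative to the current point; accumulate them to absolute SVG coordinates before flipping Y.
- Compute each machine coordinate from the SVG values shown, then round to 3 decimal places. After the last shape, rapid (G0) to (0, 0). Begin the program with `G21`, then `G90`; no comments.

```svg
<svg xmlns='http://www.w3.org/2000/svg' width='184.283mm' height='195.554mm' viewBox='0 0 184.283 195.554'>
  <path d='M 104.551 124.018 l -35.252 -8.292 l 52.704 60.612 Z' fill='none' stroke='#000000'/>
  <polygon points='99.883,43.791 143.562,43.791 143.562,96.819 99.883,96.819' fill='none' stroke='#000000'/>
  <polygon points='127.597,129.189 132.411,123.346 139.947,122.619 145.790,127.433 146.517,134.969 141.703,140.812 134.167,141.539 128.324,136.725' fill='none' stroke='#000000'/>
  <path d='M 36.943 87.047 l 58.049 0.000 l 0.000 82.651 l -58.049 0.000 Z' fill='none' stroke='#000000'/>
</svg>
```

G21
G90
G0 X104.551 Y71.536
M3 S734
G1 X69.299 Y79.828 F1194
G1 X122.003 Y19.216 F1194
G1 X104.551 Y71.536 F1194
M5
G0 X99.883 Y151.763
M3 S734
G1 X143.562 Y151.763 F1194
G1 X143.562 Y98.735 F1194
G1 X99.883 Y98.735 F1194
G1 X99.883 Y151.763 F1194
M5
G0 X127.597 Y66.365
M3 S734
G1 X132.411 Y72.208 F1194
G1 X139.947 Y72.935 F1194
G1 X145.790 Y68.121 F1194
G1 X146.517 Y60.585 F1194
G1 X141.703 Y54.742 F1194
G1 X134.167 Y54.015 F1194
G1 X128.324 Y58.829 F1194
G1 X127.597 Y66.365 F1194
M5
G0 X36.943 Y108.507
M3 S734
G1 X94.992 Y108.507 F1194
G1 X94.992 Y25.856 F1194
G1 X36.943 Y25.856 F1194
G1 X36.943 Y108.507 F1194
M5
G0 X0.000 Y0.000

1 u = 1 mm; y_m = 195.554 − y.

[1] `<path>` closed polygon, #000000→cut S734 F1194: (104.551,71.536) → (69.299,79.828) → (122.003,19.216) → (104.551,71.536) (closed)

[2] `<polygon>` rectangle, #000000→cut S734 F1194: (99.883,151.763) → (143.562,151.763) → (143.562,98.735) → (99.883,98.735) → (99.883,151.763) (closed)

[3] `<polygon>` regular polygon, #000000→cut S734 F1194: (127.597,66.365) → (132.411,72.208) → (139.947,72.935) → (145.790,68.121) → (146.517,60.585) → (141.703,54.742) → (134.167,54.015) → (128.324,58.829) → (127.597,66.365) (closed)

[4] `<path>` rectangle, #000000→cut S734 F1194: (36.943,108.507) → (94.992,108.507) → (94.992,25.856) → (36.943,25.856) → (36.943,108.507) (closed)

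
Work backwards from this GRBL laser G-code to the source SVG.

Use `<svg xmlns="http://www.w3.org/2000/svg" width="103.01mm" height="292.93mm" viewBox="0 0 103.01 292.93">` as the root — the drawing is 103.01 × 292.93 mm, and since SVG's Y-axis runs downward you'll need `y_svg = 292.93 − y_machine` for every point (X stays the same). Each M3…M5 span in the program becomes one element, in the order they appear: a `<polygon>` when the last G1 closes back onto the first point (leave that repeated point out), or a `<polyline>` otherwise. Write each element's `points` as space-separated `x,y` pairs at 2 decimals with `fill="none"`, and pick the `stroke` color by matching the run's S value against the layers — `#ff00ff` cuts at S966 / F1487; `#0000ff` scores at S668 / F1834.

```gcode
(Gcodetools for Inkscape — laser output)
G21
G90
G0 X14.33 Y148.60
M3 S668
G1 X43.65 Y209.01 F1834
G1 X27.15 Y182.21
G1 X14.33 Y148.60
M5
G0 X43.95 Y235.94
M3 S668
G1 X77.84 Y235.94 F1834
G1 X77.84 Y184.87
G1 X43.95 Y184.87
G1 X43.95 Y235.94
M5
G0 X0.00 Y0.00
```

Each laser-on run becomes one SVG element. Flip Y back into SVG space with y_svg = 292.93 − y_machine. Every run uses S668, so all elements get stroke `#0000ff` (score).

Run 1: The run returns to its start, so emit a `<polygon>` with points (Y-flipped): 14.33,144.33 43.65,83.92 27.15,110.72.

Run 2: The run returns to its start, so emit a `<polygon>` with points (Y-flipped): 43.95,56.99 77.84,56.99 77.84,108.06 43.95,108.06.

<svg xmlns="http://www.w3.org/2000/svg" width="103.01mm" height="292.93mm" viewBox="0 0 103.01 292.93">
  <polygon points="14.33,144.33 43.65,83.92 27.15,110.72" fill="none" stroke="#0000ff"/>
  <polygon points="43.95,56.99 77.84,56.99 77.84,108.06 43.95,108.06" fill="none" stroke="#0000ff"/>
</svg>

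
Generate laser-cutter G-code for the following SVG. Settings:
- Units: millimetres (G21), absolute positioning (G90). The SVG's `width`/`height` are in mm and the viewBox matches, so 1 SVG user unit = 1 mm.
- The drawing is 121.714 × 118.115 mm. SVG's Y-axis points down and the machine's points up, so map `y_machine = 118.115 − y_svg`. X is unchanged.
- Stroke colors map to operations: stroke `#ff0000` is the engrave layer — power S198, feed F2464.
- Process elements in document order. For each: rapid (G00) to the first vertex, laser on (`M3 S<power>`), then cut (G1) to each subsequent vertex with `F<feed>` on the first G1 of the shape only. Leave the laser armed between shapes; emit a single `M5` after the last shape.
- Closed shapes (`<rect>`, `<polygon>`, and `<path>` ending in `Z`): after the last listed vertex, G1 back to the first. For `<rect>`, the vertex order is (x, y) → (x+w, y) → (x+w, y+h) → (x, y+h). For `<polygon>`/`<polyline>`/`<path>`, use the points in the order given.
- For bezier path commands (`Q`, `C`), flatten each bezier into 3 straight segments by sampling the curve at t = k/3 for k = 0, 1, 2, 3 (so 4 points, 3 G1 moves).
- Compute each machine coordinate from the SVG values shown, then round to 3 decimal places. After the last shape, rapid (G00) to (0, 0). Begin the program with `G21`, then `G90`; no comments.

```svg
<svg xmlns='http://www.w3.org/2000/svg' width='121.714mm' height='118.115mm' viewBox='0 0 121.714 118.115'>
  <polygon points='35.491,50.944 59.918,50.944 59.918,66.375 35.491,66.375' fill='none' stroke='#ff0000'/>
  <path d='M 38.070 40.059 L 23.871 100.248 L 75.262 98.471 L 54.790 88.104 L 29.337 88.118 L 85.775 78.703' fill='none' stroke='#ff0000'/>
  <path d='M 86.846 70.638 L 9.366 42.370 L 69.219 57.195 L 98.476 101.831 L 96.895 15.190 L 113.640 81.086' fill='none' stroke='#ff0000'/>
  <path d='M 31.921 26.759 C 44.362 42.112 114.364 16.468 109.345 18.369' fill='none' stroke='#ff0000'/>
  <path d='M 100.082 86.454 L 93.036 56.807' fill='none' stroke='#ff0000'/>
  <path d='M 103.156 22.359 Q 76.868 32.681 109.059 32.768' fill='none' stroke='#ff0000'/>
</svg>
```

1 u = 1 mm; y_m = 118.115 − y.

[1] `<polygon>` rectangle, #ff0000→engrave S198 F2464: (35.491,67.171) → (59.918,67.171) → (59.918,51.740) → (35.491,51.740) → (35.491,67.171) (closed)

[2] `<path>` open polyline, #ff0000→engrave S198 F2464: (38.070,78.056) → (23.871,17.867) → (75.262,19.644) → (54.790,30.011) → (29.337,29.997) → (85.775,39.412)

[3] `<path>` open polyline, #ff0000→engrave S198 F2464: (86.846,47.477) → (9.366,75.745) → (69.219,60.920) → (98.476,16.284) → (96.895,102.925) → (113.640,37.029)

[4] `<path>` cubic bezier, #ff0000→engrave S198 F2464: (31.921,91.356) → (58.639,87.130) → (94.267,95.004) → (109.345,99.746)

[5] `<path>` line segment, #ff0000→engrave S198 F2464: (100.082,31.661) → (93.036,61.308)

[6] `<path>` quadratic bezier, #ff0000→engrave S198 F2464: (103.156,95.756) → (92.128,90.012) → (94.096,86.542) → (109.059,85.347)

G21
G90
G00 X35.491 Y67.171
M3 S198
G1 X59.918 Y67.171 F2464
G1 X59.918 Y51.740
G1 X35.491 Y51.740
G1 X35.491 Y67.171
G00 X38.070 Y78.056
M3 S198
G1 X23.871 Y17.867 F2464
G1 X75.262 Y19.644
G1 X54.790 Y30.011
G1 X29.337 Y29.997
G1 X85.775 Y39.412
G00 X86.846 Y47.477
M3 S198
G1 X9.366 Y75.745 F2464
G1 X69.219 Y60.920
G1 X98.476 Y16.284
G1 X96.895 Y102.925
G1 X113.640 Y37.029
G00 X31.921 Y91.356
M3 S198
G1 X58.639 Y87.130 F2464
G1 X94.267 Y95.004
G1 X109.345 Y99.746
G00 X100.082 Y31.661
M3 S198
G1 X93.036 Y61.308 F2464
G00 X103.156 Y95.756
M3 S198
G1 X92.128 Y90.012 F2464
G1 X94.096 Y86.542
G1 X109.059 Y85.347
M5
G00 X0.000 Y0.000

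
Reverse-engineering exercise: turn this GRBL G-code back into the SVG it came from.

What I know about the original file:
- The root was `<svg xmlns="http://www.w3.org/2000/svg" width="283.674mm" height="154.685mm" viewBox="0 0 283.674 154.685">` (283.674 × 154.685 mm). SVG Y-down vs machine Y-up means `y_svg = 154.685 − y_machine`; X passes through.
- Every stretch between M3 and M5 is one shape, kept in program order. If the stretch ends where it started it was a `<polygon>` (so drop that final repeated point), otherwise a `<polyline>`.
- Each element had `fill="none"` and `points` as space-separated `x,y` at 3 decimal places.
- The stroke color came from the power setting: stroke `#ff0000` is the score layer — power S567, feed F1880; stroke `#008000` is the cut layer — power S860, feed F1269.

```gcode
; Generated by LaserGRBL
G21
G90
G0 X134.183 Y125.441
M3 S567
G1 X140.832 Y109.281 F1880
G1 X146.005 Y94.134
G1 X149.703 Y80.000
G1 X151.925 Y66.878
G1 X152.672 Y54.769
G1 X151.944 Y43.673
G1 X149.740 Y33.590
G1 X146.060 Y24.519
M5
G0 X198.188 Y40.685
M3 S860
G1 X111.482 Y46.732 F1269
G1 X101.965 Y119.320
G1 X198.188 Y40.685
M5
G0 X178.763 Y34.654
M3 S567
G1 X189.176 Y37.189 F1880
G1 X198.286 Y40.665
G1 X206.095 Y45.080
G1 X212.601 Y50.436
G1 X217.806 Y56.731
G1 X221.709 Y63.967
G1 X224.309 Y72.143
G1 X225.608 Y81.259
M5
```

<svg xmlns="http://www.w3.org/2000/svg" width="283.674mm" height="154.685mm" viewBox="0 0 283.674 154.685">
  <polyline points="134.183,29.244 140.832,45.404 146.005,60.551 149.703,74.685 151.925,87.807 152.672,99.916 151.944,111.012 149.740,121.095 146.060,130.166" fill="none" stroke="#ff0000"/>
  <polygon points="198.188,114.000 111.482,107.953 101.965,35.365" fill="none" stroke="#008000"/>
  <polyline points="178.763,120.031 189.176,117.496 198.286,114.020 206.095,109.605 212.601,104.249 217.806,97.954 221.709,90.718 224.309,82.542 225.608,73.426" fill="none" stroke="#ff0000"/>
</svg>

Machine Y-up, SVG Y-down with viewBox height 154.685, so y_svg = 154.685 − y_machine; X carries over.

Run 1: the run's S567 means `#ff0000` (score). The run is open, so emit a `<polyline>` with points (Y-flipped): 134.183,29.244 140.832,45.404 146.005,60.551 149.703,74.685 151.925,87.807 152.672,99.916 151.944,111.012 149.740,121.095 146.060,130.166.

Run 2: S860 ⇒ cut layer `#008000`. The run returns to its start, so emit a `<polygon>` with points (Y-flipped): 198.188,114.000 111.482,107.953 101.965,35.365.

Run 3: S567 ⇒ score layer `#ff0000`. The run is open, so emit a `<polyline>` with points (Y-flipped): 178.763,120.031 189.176,117.496 198.286,114.020 206.095,109.605 212.601,104.249 217.806,97.954 221.709,90.718 224.309,82.542 225.608,73.426.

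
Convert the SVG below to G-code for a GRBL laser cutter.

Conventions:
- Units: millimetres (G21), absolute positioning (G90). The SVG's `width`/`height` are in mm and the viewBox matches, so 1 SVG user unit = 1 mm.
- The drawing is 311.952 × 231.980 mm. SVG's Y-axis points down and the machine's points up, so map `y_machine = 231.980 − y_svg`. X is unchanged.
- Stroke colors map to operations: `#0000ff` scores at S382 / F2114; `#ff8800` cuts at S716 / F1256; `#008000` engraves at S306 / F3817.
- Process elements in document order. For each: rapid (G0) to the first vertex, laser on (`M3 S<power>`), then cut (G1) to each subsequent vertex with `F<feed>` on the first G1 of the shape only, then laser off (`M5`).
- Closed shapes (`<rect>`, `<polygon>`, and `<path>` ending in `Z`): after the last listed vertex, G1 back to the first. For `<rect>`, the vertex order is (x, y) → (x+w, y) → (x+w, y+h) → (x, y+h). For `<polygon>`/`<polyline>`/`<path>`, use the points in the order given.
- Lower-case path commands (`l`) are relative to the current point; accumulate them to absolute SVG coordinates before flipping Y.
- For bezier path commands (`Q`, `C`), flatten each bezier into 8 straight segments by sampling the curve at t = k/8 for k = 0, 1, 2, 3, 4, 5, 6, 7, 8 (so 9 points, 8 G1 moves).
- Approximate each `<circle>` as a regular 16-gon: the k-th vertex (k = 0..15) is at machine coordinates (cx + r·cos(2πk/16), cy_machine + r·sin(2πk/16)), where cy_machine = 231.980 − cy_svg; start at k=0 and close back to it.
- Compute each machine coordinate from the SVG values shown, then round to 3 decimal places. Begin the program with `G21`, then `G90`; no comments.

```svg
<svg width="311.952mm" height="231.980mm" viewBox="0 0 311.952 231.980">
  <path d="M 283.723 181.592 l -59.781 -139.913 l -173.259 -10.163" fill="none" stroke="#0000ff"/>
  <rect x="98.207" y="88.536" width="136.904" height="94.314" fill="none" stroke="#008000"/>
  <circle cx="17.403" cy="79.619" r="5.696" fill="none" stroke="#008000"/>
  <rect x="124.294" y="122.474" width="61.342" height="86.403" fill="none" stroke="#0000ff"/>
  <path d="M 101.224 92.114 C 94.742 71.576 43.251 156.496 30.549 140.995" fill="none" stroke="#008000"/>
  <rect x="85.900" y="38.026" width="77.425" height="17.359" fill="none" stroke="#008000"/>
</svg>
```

1 u = 1 mm; y_m = 231.980 − y.

[1] `<path>` open polyline, #0000ff→score S382 F2114: (283.723,50.388) → (223.942,190.301) → (50.683,200.464)

[2] `<rect>` rectangle, #008000→engrave S306 F3817: (98.207,143.444) → (235.111,143.444) → (235.111,49.130) → (98.207,49.130) → (98.207,143.444) (closed)

[3] `<circle>` circle, #008000→engrave S306 F3817: (23.099,152.361) → (22.665,154.541) → (21.431,156.389) → (19.583,157.623) → (17.403,158.057) → (15.223,157.623) → (13.375,156.389) → (12.141,154.541) → (11.707,152.361) → (12.141,150.181) → (13.375,148.333) → (15.223,147.099) → (17.403,146.665) → (19.583,147.099) → (21.431,148.333) → (22.665,150.181) → (23.099,152.361) (closed)

[4] `<rect>` rectangle, #0000ff→score S382 F2114: (124.294,109.506) → (185.636,109.506) → (185.636,23.103) → (124.294,23.103) → (124.294,109.506) (closed)

[5] `<path>` cubic bezier, #008000→engrave S306 F3817: (101.224,139.866) → (96.847,143.027) → (89.233,138.713) → (79.363,129.338) → (68.219,117.314) → (56.784,105.055) → (46.039,94.971) → (36.967,89.477) → (30.549,90.985)

[6] `<rect>` rectangle, #008000→engrave S306 F3817: (85.900,193.954) → (163.325,193.954) → (163.325,176.595) → (85.900,176.595) → (85.900,193.954) (closed)

G21
G90
G0 X283.723 Y50.388
M3 S382
G1 X223.942 Y190.301 F2114
G1 X50.683 Y200.464
M5
G0 X98.207 Y143.444
M3 S306
G1 X235.111 Y143.444 F3817
G1 X235.111 Y49.130
G1 X98.207 Y49.130
G1 X98.207 Y143.444
M5
G0 X23.099 Y152.361
M3 S306
G1 X22.665 Y154.541 F3817
G1 X21.431 Y156.389
G1 X19.583 Y157.623
G1 X17.403 Y158.057
G1 X15.223 Y157.623
G1 X13.375 Y156.389
G1 X12.141 Y154.541
G1 X11.707 Y152.361
G1 X12.141 Y150.181
G1 X13.375 Y148.333
G1 X15.223 Y147.099
G1 X17.403 Y146.665
G1 X19.583 Y147.099
G1 X21.431 Y148.333
G1 X22.665 Y150.181
G1 X23.099 Y152.361
M5
G0 X124.294 Y109.506
M3 S382
G1 X185.636 Y109.506 F2114
G1 X185.636 Y23.103
G1 X124.294 Y23.103
G1 X124.294 Y109.506
M5
G0 X101.224 Y139.866
M3 S306
G1 X96.847 Y143.027 F3817
G1 X89.233 Y138.713
G1 X79.363 Y129.338
G1 X68.219 Y117.314
G1 X56.784 Y105.055
G1 X46.039 Y94.971
G1 X36.967 Y89.477
G1 X30.549 Y90.985
M5
G0 X85.900 Y193.954
M3 S306
G1 X163.325 Y193.954 F3817
G1 X163.325 Y176.595
G1 X85.900 Y176.595
G1 X85.900 Y193.954
M5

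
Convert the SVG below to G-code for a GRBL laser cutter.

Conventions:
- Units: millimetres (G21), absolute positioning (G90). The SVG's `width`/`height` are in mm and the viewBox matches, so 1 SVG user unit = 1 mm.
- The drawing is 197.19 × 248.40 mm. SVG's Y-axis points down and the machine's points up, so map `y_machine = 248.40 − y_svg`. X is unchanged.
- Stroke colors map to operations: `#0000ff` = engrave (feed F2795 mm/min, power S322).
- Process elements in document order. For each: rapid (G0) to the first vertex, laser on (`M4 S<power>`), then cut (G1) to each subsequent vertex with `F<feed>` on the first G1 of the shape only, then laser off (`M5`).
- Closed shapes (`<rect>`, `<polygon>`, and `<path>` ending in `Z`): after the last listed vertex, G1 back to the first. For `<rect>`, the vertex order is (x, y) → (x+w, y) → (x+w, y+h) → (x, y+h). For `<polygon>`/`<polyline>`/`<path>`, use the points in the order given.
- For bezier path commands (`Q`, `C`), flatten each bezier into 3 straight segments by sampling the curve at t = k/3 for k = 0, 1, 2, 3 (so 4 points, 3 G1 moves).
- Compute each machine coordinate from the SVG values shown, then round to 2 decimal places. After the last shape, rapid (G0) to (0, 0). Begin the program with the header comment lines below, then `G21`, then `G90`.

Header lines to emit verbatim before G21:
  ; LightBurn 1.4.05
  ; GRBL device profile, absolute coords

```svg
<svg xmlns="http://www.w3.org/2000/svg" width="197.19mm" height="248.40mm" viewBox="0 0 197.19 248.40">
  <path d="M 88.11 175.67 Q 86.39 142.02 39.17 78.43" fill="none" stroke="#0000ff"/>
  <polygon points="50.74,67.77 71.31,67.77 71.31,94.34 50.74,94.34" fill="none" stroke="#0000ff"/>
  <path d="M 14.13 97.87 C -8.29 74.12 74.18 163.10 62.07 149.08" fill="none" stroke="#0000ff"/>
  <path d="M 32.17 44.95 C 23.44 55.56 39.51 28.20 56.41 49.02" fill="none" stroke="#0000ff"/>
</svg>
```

; LightBurn 1.4.05
; GRBL device profile, absolute coords
G21
G90
G0 X88.11 Y72.73
M4 S322
G1 X81.91 Y98.49 F2795
G1 X65.59 Y130.90
G1 X39.17 Y169.97
M5
G0 X50.74 Y180.63
M4 S322
G1 X71.31 Y180.63 F2795
G1 X71.31 Y154.06
G1 X50.74 Y154.06
G1 X50.74 Y180.63
M5
G0 X14.13 Y150.53
M4 S322
G1 X19.29 Y144.69 F2795
G1 X50.04 Y111.64
G1 X62.07 Y99.32
M5
G0 X32.17 Y203.45
M4 S322
G1 X30.82 Y202.31 F2795
G1 X40.67 Y207.33
G1 X56.41 Y199.38
M5
G0 X0.00 Y0.00

1 u = 1 mm; y_m = 248.40 − y.

[1] `<path>` quadratic bezier, #0000ff→engrave S322 F2795: (88.11,72.73) → (81.91,98.49) → (65.59,130.90) → (39.17,169.97)

[2] `<polygon>` rectangle, #0000ff→engrave S322 F2795: (50.74,180.63) → (71.31,180.63) → (71.31,154.06) → (50.74,154.06) → (50.74,180.63) (closed)

[3] `<path>` cubic bezier, #0000ff→engrave S322 F2795: (14.13,150.53) → (19.29,144.69) → (50.04,111.64) → (62.07,99.32)

[4] `<path>` cubic bezier, #0000ff→engrave S322 F2795: (32.17,203.45) → (30.82,202.31) → (40.67,207.33) → (56.41,199.38)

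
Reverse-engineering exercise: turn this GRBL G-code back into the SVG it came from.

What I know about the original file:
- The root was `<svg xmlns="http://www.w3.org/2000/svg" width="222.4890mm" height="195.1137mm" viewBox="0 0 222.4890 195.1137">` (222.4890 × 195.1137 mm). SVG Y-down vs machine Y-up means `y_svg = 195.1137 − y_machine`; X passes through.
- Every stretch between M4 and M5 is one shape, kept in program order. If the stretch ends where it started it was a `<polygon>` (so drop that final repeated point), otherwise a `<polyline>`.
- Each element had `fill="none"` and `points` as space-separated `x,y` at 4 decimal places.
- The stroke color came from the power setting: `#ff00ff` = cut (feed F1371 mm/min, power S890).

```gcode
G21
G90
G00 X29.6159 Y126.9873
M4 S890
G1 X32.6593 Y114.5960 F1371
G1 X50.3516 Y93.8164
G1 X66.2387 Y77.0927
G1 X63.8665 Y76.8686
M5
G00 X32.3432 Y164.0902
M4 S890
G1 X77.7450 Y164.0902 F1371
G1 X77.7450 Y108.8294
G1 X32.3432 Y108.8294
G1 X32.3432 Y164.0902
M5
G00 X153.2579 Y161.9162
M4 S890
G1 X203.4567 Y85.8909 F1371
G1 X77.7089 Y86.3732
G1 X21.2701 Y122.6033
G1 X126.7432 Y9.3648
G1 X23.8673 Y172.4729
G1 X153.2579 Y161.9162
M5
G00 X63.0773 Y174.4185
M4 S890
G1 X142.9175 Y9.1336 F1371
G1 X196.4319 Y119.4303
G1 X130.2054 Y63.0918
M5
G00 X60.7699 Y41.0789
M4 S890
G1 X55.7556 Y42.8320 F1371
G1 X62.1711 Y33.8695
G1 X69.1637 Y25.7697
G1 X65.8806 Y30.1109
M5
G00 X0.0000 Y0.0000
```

<svg xmlns="http://www.w3.org/2000/svg" width="222.4890mm" height="195.1137mm" viewBox="0 0 222.4890 195.1137">
  <polyline points="29.6159,68.1264 32.6593,80.5177 50.3516,101.2973 66.2387,118.0210 63.8665,118.2451" fill="none" stroke="#ff00ff"/>
  <polygon points="32.3432,31.0235 77.7450,31.0235 77.7450,86.2843 32.3432,86.2843" fill="none" stroke="#ff00ff"/>
  <polygon points="153.2579,33.1975 203.4567,109.2228 77.7089,108.7405 21.2701,72.5104 126.7432,185.7489 23.8673,22.6408" fill="none" stroke="#ff00ff"/>
  <polyline points="63.0773,20.6952 142.9175,185.9801 196.4319,75.6834 130.2054,132.0219" fill="none" stroke="#ff00ff"/>
  <polyline points="60.7699,154.0348 55.7556,152.2817 62.1711,161.2442 69.1637,169.3440 65.8806,165.0028" fill="none" stroke="#ff00ff"/>
</svg>

Each laser-on run becomes one SVG element. Flip Y back into SVG space with y_svg = 195.1137 − y_machine. Every run uses S890, so all elements get stroke `#ff00ff` (cut).

Run 1: The run is open, so emit a `<polyline>` with points (Y-flipped): 29.6159,68.1264 32.6593,80.5177 50.3516,101.2973 66.2387,118.0210 63.8665,118.2451.

Run 2: The run returns to its start, so emit a `<polygon>` with points (Y-flipped): 32.3432,31.0235 77.7450,31.0235 77.7450,86.2843 32.3432,86.2843.

Run 3: The run returns to its start, so emit a `<polygon>` with points (Y-flipped): 153.2579,33.1975 203.4567,109.2228 77.7089,108.7405 21.2701,72.5104 126.7432,185.7489 23.8673,22.6408.

Run 4: The run is open, so emit a `<polyline>` with points (Y-flipped): 63.0773,20.6952 142.9175,185.9801 196.4319,75.6834 130.2054,132.0219.

Run 5: The run is open, so emit a `<polyline>` with points (Y-flipped): 60.7699,154.0348 55.7556,152.2817 62.1711,161.2442 69.1637,169.3440 65.8806,165.0028.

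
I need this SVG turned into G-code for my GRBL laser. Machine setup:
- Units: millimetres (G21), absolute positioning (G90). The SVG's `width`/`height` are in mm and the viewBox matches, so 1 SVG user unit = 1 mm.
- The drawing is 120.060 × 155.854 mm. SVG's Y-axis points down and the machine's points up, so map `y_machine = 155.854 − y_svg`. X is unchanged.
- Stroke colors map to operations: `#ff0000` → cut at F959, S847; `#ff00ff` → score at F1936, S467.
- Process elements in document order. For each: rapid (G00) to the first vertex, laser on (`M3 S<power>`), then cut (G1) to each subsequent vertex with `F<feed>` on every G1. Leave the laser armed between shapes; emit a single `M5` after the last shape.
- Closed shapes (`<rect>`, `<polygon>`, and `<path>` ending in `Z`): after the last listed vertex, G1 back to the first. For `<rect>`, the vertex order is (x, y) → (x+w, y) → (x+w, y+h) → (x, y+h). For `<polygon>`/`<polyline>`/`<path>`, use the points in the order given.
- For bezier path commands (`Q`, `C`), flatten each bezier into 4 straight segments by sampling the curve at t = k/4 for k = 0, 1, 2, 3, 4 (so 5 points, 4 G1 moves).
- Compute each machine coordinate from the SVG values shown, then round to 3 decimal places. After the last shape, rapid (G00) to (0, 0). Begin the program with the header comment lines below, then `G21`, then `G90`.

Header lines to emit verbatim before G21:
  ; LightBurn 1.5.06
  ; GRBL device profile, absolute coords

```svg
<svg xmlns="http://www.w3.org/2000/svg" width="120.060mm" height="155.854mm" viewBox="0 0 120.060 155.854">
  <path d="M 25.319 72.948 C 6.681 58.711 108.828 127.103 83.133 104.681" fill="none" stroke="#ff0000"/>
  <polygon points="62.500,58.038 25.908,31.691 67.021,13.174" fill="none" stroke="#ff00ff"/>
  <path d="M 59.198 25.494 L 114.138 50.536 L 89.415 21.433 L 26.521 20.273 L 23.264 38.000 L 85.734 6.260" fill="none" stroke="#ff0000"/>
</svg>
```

1 u = 1 mm; y_m = 155.854 − y.

[1] `<path>` cubic bezier, #ff0000→cut S847 F959: (25.319,82.906) → (30.103,80.801) → (56.872,63.970) → (82.319,48.674) → (83.133,51.173)

[2] `<polygon>` regular polygon, #ff00ff→score S467 F1936: (62.500,97.816) → (25.908,124.163) → (67.021,142.680) → (62.500,97.816) (closed)

[3] `<path>` open polyline, #ff0000→cut S847 F959: (59.198,130.360) → (114.138,105.318) → (89.415,134.421) → (26.521,135.581) → (23.264,117.854) → (85.734,149.594)

; LightBurn 1.5.06
; GRBL device profile, absolute coords
G21
G90
G00 X25.319 Y82.906
M3 S847
G1 X30.103 Y80.801 F959
G1 X56.872 Y63.970 F959
G1 X82.319 Y48.674 F959
G1 X83.133 Y51.173 F959
G00 X62.500 Y97.816
M3 S467
G1 X25.908 Y124.163 F1936
G1 X67.021 Y142.680 F1936
G1 X62.500 Y97.816 F1936
G00 X59.198 Y130.360
M3 S847
G1 X114.138 Y105.318 F959
G1 X89.415 Y134.421 F959
G1 X26.521 Y135.581 F959
G1 X23.264 Y117.854 F959
G1 X85.734 Y149.594 F959
M5
G00 X0.000 Y0.000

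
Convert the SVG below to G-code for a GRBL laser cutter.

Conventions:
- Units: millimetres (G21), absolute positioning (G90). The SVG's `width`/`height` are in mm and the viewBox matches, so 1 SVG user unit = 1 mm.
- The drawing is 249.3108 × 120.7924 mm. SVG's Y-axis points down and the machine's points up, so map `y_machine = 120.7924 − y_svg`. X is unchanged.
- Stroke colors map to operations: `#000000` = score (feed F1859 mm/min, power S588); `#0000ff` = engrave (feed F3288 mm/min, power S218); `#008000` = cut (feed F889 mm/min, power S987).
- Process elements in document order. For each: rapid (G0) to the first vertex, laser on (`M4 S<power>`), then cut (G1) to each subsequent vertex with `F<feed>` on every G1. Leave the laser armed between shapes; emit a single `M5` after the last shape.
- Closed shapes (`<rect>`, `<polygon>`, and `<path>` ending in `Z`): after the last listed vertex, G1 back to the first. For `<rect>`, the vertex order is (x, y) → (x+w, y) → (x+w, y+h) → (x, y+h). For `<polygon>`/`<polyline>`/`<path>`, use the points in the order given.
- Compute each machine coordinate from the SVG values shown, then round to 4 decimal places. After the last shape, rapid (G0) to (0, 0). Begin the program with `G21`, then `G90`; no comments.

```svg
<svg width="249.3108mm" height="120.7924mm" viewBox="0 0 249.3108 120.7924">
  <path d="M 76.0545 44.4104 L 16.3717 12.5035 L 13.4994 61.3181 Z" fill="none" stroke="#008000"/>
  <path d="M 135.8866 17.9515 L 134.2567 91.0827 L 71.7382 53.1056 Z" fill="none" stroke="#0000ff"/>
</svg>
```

G21
G90
G0 X76.0545 Y76.3820
M4 S987
G1 X16.3717 Y108.2889 F889
G1 X13.4994 Y59.4743 F889
G1 X76.0545 Y76.3820 F889
G0 X135.8866 Y102.8409
M4 S218
G1 X134.2567 Y29.7097 F3288
G1 X71.7382 Y67.6868 F3288
G1 X135.8866 Y102.8409 F3288
M5
G0 X0.0000 Y0.0000

viewBox `0 0 249.3108 120.7924` with mm width/height → 1 unit = 1 mm. Flip: y_m = 120.7924 − y_svg.

**Shape 1** — `<path>` closed polygon, stroke `#008000` → cut (S987, F889). Machine vertices: (76.0545,76.3820) → (16.3717,108.2889) → (13.4994,59.4743) → (76.0545,76.3820). Closed: final G1 returns to the first vertex.

**Shape 2** — `<path>` regular polygon, stroke `#0000ff` → engrave (S218, F3288). Machine vertices: (135.8866,102.8409) → (134.2567,29.7097) → (71.7382,67.6868) → (135.8866,102.8409). Closed: final G1 returns to the first vertex.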